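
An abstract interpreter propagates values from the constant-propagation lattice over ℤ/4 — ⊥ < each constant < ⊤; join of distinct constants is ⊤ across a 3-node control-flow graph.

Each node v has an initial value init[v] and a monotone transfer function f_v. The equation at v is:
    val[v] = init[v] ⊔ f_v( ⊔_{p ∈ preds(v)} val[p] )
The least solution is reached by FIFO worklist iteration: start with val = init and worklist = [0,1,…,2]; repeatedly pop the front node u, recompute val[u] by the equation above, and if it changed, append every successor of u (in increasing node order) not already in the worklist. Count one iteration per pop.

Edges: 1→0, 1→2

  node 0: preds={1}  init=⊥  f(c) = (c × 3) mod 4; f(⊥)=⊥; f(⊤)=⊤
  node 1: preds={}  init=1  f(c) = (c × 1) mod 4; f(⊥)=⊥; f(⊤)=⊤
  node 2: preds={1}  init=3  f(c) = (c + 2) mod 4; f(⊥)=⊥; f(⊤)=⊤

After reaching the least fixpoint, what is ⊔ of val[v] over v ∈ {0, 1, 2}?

⊤

Trace (3 dequeues):
  [1] u=0 | in 1 | out 3 | prev ⊥ | push {}
  [2] u=1 | in ⊥ | out 1 | ==
  [3] u=2 | in 1 | out 3 | ==

Converged values:
  [0] 3
  [1] 1
  [2] 3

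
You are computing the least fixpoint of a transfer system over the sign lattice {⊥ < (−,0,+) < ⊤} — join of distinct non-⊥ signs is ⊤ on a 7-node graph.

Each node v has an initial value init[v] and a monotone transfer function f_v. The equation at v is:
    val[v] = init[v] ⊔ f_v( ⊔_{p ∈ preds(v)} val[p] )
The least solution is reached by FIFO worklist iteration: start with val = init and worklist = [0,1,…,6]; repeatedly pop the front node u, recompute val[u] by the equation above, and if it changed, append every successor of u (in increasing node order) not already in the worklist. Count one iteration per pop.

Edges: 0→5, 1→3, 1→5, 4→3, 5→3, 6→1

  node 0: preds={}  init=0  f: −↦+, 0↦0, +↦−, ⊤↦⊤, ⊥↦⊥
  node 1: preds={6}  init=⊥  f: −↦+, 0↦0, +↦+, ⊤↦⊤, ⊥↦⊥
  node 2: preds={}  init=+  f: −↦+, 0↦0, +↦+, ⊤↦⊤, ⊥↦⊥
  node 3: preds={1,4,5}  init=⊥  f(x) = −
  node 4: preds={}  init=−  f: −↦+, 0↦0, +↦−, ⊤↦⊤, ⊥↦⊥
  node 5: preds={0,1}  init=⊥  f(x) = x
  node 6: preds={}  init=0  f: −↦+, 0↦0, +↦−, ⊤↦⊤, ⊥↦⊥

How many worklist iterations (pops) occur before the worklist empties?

Worklist (8 pops):
  #1 pop 0: in=⊥ → 0 (no change)
  #2 pop 1: in=0 → 0 (was ⊥); enqueue []
  #3 pop 2: in=⊥ → + (no change)
  #4 pop 3: in=⊤ → − (was ⊥); enqueue []
  #5 pop 4: in=⊥ → − (no change)
  #6 pop 5: in=0 → 0 (was ⊥); enqueue [3]
  #7 pop 6: in=⊥ → 0 (no change)
  #8 pop 3: in=⊤ → − (no change)

Fixpoint:
  val[0] = 0
  val[1] = 0
  val[2] = +
  val[3] = −
  val[4] = −
  val[5] = 0
  val[6] = 0

8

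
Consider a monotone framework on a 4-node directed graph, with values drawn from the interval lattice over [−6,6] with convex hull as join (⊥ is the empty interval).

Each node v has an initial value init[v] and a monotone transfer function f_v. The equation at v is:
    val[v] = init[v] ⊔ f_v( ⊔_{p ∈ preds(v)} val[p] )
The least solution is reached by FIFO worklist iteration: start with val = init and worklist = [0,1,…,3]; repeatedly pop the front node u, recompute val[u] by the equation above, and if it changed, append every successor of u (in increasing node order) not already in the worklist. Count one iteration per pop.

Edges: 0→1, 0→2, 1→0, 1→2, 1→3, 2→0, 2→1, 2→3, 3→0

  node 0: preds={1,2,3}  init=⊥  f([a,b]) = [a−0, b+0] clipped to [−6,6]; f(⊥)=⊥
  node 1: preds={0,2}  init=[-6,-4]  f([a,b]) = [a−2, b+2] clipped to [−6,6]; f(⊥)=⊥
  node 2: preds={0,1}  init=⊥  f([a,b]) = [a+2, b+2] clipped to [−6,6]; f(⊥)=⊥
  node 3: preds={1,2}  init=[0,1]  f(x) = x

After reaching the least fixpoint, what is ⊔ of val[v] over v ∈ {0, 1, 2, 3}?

Iteration log — 12 steps:
  step 1. node 0  ⊔preds=[-6,1]  new=[-6,1]  old=⊥  +wl: 
  step 2. node 1  ⊔preds=[-6,1]  new=[-6,3]  old=[-6,-4]  +wl: 0
  step 3. node 2  ⊔preds=[-6,3]  new=[-4,5]  old=⊥  +wl: 1
  step 4. node 3  ⊔preds=[-6,5]  new=[-6,5]  old=[0,1]  +wl: 
  step 5. node 0  ⊔preds=[-6,5]  new=[-6,5]  old=[-6,1]  +wl: 2
  step 6. node 1  ⊔preds=[-6,5]  new=[-6,6]  old=[-6,3]  +wl: 0,3
  step 7. node 2  ⊔preds=[-6,6]  new=[-4,6]  old=[-4,5]  +wl: 1
  step 8. node 0  ⊔preds=[-6,6]  new=[-6,6]  old=[-6,5]  +wl: 2
  step 9. node 3  ⊔preds=[-6,6]  new=[-6,6]  old=[-6,5]  +wl: 0
  step 10. node 1  ⊔preds=[-6,6]  new=[-6,6]  stable
  step 11. node 2  ⊔preds=[-6,6]  new=[-4,6]  stable
  step 12. node 0  ⊔preds=[-6,6]  new=[-6,6]  stable

Least fixpoint reached:
  node 0: [-6,6]
  node 1: [-6,6]
  node 2: [-4,6]
  node 3: [-6,6]

[-6,6]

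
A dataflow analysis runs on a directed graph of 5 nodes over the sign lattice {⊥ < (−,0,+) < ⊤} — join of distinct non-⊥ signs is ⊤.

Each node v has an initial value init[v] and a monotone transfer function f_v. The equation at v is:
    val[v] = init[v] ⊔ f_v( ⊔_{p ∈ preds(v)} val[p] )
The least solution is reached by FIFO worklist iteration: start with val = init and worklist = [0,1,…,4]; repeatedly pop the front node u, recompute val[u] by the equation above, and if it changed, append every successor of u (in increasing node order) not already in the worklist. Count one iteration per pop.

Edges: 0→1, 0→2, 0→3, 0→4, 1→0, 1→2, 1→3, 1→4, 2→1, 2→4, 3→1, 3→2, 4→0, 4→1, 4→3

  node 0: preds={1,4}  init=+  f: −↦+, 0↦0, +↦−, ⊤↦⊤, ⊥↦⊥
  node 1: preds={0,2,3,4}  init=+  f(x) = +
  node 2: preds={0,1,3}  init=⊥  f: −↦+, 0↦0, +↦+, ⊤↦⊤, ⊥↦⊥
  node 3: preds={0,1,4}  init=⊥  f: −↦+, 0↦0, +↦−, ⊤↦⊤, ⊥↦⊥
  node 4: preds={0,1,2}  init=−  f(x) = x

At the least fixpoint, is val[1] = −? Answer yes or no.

no

Iteration log — 9 steps:
  step 1. node 0  ⊔preds=⊤  new=⊤  old=+  +wl: 
  step 2. node 1  ⊔preds=⊤  new=+  stable
  step 3. node 2  ⊔preds=⊤  new=⊤  old=⊥  +wl: 1
  step 4. node 3  ⊔preds=⊤  new=⊤  old=⊥  +wl: 2
  step 5. node 4  ⊔preds=⊤  new=⊤  old=−  +wl: 0,3
  step 6. node 1  ⊔preds=⊤  new=+  stable
  step 7. node 2  ⊔preds=⊤  new=⊤  stable
  step 8. node 0  ⊔preds=⊤  new=⊤  stable
  step 9. node 3  ⊔preds=⊤  new=⊤  stable

Least fixpoint reached:
  node 0: ⊤
  node 1: +
  node 2: ⊤
  node 3: ⊤
  node 4: ⊤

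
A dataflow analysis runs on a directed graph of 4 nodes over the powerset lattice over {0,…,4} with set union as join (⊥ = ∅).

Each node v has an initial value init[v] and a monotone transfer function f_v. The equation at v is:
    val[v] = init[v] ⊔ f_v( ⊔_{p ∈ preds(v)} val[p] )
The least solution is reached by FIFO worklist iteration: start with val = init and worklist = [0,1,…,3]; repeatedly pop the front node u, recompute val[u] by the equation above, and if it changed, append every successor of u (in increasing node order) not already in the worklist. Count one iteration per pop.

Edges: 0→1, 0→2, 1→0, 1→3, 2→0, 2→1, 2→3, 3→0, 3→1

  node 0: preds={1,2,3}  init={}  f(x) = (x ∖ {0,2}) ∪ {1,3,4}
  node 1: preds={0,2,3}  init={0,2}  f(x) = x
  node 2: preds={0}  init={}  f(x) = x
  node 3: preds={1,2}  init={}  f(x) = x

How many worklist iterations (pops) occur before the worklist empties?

Worklist (6 pops):
  #1 pop 0: in={0,2} → {1,3,4} (was {}); enqueue []
  #2 pop 1: in={1,3,4} → {0,1,2,3,4} (was {0,2}); enqueue [0]
  #3 pop 2: in={1,3,4} → {1,3,4} (was {}); enqueue [1]
  #4 pop 3: in={0,1,2,3,4} → {0,1,2,3,4} (was {}); enqueue []
  #5 pop 0: in={0,1,2,3,4} → {1,3,4} (no change)
  #6 pop 1: in={0,1,2,3,4} → {0,1,2,3,4} (no change)

Fixpoint:
  val[0] = {1,3,4}
  val[1] = {0,1,2,3,4}
  val[2] = {1,3,4}
  val[3] = {0,1,2,3,4}

6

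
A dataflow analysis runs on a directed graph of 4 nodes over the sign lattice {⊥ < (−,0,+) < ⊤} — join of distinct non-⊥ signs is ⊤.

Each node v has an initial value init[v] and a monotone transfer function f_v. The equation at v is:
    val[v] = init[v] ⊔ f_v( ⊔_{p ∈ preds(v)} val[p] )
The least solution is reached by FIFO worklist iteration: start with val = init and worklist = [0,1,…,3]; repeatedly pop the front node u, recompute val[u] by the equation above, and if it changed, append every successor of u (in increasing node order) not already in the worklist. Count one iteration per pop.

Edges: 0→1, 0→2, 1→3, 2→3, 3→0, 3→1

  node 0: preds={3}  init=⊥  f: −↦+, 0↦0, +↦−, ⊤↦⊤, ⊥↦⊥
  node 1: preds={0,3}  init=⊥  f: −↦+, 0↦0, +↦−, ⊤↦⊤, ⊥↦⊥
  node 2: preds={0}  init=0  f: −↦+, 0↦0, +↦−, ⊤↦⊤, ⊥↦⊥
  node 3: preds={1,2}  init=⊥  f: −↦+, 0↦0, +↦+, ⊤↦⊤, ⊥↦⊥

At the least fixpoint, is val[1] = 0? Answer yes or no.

yes

Trace (8 dequeues):
  [1] u=0 | in ⊥ | out ⊥ | ==
  [2] u=1 | in ⊥ | out ⊥ | ==
  [3] u=2 | in ⊥ | out 0 | ==
  [4] u=3 | in 0 | out 0 | prev ⊥ | push {0,1}
  [5] u=0 | in 0 | out 0 | prev ⊥ | push {2}
  [6] u=1 | in 0 | out 0 | prev ⊥ | push {3}
  [7] u=2 | in 0 | out 0 | ==
  [8] u=3 | in 0 | out 0 | ==

Converged values:
  [0] 0
  [1] 0
  [2] 0
  [3] 0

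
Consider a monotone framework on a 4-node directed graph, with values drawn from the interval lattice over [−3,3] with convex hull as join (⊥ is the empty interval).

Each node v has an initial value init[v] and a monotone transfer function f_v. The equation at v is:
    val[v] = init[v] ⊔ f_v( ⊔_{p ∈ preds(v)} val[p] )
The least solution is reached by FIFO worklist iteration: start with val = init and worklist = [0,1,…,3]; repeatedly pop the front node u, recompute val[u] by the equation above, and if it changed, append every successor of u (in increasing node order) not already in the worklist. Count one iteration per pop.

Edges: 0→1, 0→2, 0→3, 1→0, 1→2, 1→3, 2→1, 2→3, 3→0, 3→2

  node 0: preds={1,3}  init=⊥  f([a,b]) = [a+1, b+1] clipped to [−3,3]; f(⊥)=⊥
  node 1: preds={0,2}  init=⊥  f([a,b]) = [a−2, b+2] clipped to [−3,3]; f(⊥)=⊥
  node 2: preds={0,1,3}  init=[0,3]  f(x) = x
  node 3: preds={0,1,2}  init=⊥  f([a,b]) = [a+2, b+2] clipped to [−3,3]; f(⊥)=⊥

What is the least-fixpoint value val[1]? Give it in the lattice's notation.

[-3,3]

Worklist (12 pops):
  #1 pop 0: in=⊥ → ⊥ (no change)
  #2 pop 1: in=[0,3] → [-2,3] (was ⊥); enqueue [0]
  #3 pop 2: in=[-2,3] → [-2,3] (was [0,3]); enqueue [1]
  #4 pop 3: in=[-2,3] → [0,3] (was ⊥); enqueue [2]
  #5 pop 0: in=[-2,3] → [-1,3] (was ⊥); enqueue [3]
  #6 pop 1: in=[-2,3] → [-3,3] (was [-2,3]); enqueue [0]
  #7 pop 2: in=[-3,3] → [-3,3] (was [-2,3]); enqueue [1]
  #8 pop 3: in=[-3,3] → [-1,3] (was [0,3]); enqueue [2]
  #9 pop 0: in=[-3,3] → [-2,3] (was [-1,3]); enqueue [3]
  #10 pop 1: in=[-3,3] → [-3,3] (no change)
  #11 pop 2: in=[-3,3] → [-3,3] (no change)
  #12 pop 3: in=[-3,3] → [-1,3] (no change)

Fixpoint:
  val[0] = [-2,3]
  val[1] = [-3,3]
  val[2] = [-3,3]
  val[3] = [-1,3]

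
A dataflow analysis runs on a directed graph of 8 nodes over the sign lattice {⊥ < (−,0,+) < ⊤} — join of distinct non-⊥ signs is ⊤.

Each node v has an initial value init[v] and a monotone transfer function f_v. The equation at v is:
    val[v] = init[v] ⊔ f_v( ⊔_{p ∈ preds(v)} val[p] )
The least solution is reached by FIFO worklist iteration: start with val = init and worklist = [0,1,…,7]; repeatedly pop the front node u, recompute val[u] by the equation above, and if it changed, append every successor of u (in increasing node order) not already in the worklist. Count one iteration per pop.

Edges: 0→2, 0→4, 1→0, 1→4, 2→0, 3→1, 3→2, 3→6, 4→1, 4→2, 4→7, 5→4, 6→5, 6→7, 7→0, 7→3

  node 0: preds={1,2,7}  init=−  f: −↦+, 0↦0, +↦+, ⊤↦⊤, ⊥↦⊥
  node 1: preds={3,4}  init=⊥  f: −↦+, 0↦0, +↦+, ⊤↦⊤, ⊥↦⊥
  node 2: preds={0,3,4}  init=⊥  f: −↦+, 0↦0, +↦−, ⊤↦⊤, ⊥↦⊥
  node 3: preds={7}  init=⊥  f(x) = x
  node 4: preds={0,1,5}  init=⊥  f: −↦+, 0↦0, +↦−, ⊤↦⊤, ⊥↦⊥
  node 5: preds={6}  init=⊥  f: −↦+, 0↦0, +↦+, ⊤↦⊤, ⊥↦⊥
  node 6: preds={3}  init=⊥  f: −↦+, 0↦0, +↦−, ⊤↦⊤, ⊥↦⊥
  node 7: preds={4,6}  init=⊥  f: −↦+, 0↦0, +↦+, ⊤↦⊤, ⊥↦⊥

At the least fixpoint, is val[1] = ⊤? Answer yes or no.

Trace (29 dequeues):
  [1] u=0 | in ⊥ | out − | ==
  [2] u=1 | in ⊥ | out ⊥ | ==
  [3] u=2 | in − | out + | prev ⊥ | push {0}
  [4] u=3 | in ⊥ | out ⊥ | ==
  [5] u=4 | in − | out + | prev ⊥ | push {1,2}
  [6] u=5 | in ⊥ | out ⊥ | ==
  [7] u=6 | in ⊥ | out ⊥ | ==
  [8] u=7 | in + | out + | prev ⊥ | push {3}
  [9] u=0 | in + | out ⊤ | prev − | push {4}
  [10] u=1 | in + | out + | prev ⊥ | push {0}
  [11] u=2 | in ⊤ | out ⊤ | prev + | push {}
  [12] u=3 | in + | out + | prev ⊥ | push {1,2,6}
  [13] u=4 | in ⊤ | out ⊤ | prev + | push {7}
  [14] u=0 | in ⊤ | out ⊤ | ==
  [15] u=1 | in ⊤ | out ⊤ | prev + | push {0,4}
  [16] u=2 | in ⊤ | out ⊤ | ==
  [17] u=6 | in + | out − | prev ⊥ | push {5}
  [18] u=7 | in ⊤ | out ⊤ | prev + | push {3}
  [19] u=0 | in ⊤ | out ⊤ | ==
  [20] u=4 | in ⊤ | out ⊤ | ==
  [21] u=5 | in − | out + | prev ⊥ | push {4}
  [22] u=3 | in ⊤ | out ⊤ | prev + | push {1,2,6}
  [23] u=4 | in ⊤ | out ⊤ | ==
  [24] u=1 | in ⊤ | out ⊤ | ==
  [25] u=2 | in ⊤ | out ⊤ | ==
  [26] u=6 | in ⊤ | out ⊤ | prev − | push {5,7}
  [27] u=5 | in ⊤ | out ⊤ | prev + | push {4}
  [28] u=7 | in ⊤ | out ⊤ | ==
  [29] u=4 | in ⊤ | out ⊤ | ==

Converged values:
  [0] ⊤
  [1] ⊤
  [2] ⊤
  [3] ⊤
  [4] ⊤
  [5] ⊤
  [6] ⊤
  [7] ⊤

yes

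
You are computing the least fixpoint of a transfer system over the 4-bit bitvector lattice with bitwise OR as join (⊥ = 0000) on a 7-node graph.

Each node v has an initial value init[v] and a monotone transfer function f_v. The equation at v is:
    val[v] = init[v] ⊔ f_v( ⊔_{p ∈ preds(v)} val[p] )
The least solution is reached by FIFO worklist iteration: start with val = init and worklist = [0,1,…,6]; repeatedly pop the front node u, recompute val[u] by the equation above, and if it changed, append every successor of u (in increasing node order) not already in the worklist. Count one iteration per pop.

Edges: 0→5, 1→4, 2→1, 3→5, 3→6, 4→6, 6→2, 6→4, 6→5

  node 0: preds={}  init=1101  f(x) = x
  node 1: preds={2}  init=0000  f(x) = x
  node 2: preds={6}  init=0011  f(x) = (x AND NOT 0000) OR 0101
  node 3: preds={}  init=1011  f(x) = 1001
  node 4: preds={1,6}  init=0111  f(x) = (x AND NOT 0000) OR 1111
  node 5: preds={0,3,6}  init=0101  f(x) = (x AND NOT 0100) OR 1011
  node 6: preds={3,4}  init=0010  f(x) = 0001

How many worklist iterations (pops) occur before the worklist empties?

Trace (11 dequeues):
  [1] u=0 | in 0000 | out 1101 | ==
  [2] u=1 | in 0011 | out 0011 | prev 0000 | push {}
  [3] u=2 | in 0010 | out 0111 | prev 0011 | push {1}
  [4] u=3 | in 0000 | out 1011 | ==
  [5] u=4 | in 0011 | out 1111 | prev 0111 | push {}
  [6] u=5 | in 1111 | out 1111 | prev 0101 | push {}
  [7] u=6 | in 1111 | out 0011 | prev 0010 | push {2,4,5}
  [8] u=1 | in 0111 | out 0111 | prev 0011 | push {}
  [9] u=2 | in 0011 | out 0111 | ==
  [10] u=4 | in 0111 | out 1111 | ==
  [11] u=5 | in 1111 | out 1111 | ==

Converged values:
  [0] 1101
  [1] 0111
  [2] 0111
  [3] 1011
  [4] 1111
  [5] 1111
  [6] 0011

11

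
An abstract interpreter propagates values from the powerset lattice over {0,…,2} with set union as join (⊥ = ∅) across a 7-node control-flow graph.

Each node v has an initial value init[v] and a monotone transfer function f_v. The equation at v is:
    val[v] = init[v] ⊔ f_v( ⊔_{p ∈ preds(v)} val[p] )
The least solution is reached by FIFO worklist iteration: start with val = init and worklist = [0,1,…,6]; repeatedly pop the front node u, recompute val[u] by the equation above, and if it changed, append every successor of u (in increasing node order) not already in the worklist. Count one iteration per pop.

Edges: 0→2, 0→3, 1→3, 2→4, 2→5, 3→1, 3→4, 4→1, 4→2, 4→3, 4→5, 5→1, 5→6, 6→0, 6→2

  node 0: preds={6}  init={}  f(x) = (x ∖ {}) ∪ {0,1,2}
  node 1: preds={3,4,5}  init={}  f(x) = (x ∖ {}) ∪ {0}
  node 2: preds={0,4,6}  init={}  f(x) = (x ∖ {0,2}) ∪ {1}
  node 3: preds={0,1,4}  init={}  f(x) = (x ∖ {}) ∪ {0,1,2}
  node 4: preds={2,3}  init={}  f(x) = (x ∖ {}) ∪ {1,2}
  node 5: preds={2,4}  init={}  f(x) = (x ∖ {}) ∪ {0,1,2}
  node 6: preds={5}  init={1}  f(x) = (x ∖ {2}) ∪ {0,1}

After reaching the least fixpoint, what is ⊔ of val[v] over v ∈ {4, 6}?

Trace (11 dequeues):
  [1] u=0 | in {1} | out {0,1,2} | prev {} | push {}
  [2] u=1 | in {} | out {0} | prev {} | push {}
  [3] u=2 | in {0,1,2} | out {1} | prev {} | push {}
  [4] u=3 | in {0,1,2} | out {0,1,2} | prev {} | push {1}
  [5] u=4 | in {0,1,2} | out {0,1,2} | prev {} | push {2,3}
  [6] u=5 | in {0,1,2} | out {0,1,2} | prev {} | push {}
  [7] u=6 | in {0,1,2} | out {0,1} | prev {1} | push {0}
  [8] u=1 | in {0,1,2} | out {0,1,2} | prev {0} | push {}
  [9] u=2 | in {0,1,2} | out {1} | ==
  [10] u=3 | in {0,1,2} | out {0,1,2} | ==
  [11] u=0 | in {0,1} | out {0,1,2} | ==

Converged values:
  [0] {0,1,2}
  [1] {0,1,2}
  [2] {1}
  [3] {0,1,2}
  [4] {0,1,2}
  [5] {0,1,2}
  [6] {0,1}

{0,1,2}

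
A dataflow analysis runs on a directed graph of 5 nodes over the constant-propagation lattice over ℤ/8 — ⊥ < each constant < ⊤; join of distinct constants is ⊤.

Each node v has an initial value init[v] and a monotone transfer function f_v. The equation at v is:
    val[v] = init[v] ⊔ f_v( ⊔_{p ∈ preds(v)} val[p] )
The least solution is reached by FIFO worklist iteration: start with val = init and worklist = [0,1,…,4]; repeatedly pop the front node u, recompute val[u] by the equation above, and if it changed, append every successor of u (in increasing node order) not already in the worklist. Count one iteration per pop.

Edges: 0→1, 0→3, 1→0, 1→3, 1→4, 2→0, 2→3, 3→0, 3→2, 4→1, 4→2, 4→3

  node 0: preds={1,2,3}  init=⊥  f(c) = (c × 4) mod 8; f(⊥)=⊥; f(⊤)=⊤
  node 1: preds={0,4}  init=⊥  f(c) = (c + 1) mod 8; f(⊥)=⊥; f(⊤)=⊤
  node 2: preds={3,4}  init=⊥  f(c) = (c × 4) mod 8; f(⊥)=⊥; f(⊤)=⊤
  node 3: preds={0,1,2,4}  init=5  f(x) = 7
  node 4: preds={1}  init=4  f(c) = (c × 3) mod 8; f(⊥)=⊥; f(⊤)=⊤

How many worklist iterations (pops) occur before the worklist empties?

Trace (11 dequeues):
  [1] u=0 | in 5 | out 4 | prev ⊥ | push {}
  [2] u=1 | in 4 | out 5 | prev ⊥ | push {0}
  [3] u=2 | in ⊤ | out ⊤ | prev ⊥ | push {}
  [4] u=3 | in ⊤ | out ⊤ | prev 5 | push {2}
  [5] u=4 | in 5 | out ⊤ | prev 4 | push {1,3}
  [6] u=0 | in ⊤ | out ⊤ | prev 4 | push {}
  [7] u=2 | in ⊤ | out ⊤ | ==
  [8] u=1 | in ⊤ | out ⊤ | prev 5 | push {0,4}
  [9] u=3 | in ⊤ | out ⊤ | ==
  [10] u=0 | in ⊤ | out ⊤ | ==
  [11] u=4 | in ⊤ | out ⊤ | ==

Converged values:
  [0] ⊤
  [1] ⊤
  [2] ⊤
  [3] ⊤
  [4] ⊤

11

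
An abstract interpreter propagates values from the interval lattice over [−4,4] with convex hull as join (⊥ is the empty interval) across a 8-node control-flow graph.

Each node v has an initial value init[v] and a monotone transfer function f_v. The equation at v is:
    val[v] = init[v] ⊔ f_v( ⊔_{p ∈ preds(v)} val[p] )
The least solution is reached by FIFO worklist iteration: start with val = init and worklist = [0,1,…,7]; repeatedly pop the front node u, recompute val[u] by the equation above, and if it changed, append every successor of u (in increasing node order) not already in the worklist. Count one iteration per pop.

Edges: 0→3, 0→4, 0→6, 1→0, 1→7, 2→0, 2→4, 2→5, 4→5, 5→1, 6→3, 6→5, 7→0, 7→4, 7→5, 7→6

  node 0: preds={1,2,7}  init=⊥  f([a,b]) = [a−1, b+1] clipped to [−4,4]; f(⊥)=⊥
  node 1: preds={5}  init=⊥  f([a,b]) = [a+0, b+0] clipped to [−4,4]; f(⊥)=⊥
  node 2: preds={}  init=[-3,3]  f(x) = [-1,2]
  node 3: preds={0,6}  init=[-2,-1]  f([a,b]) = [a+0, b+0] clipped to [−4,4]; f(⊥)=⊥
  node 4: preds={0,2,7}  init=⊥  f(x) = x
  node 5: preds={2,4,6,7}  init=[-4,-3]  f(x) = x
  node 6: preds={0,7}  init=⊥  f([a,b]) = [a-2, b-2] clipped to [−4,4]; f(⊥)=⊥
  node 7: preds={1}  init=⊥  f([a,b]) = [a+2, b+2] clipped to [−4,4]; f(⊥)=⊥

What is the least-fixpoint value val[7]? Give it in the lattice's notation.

[-2,4]

Worklist (20 pops):
  #1 pop 0: in=[-3,3] → [-4,4] (was ⊥); enqueue []
  #2 pop 1: in=[-4,-3] → [-4,-3] (was ⊥); enqueue [0]
  #3 pop 2: in=⊥ → [-3,3] (no change)
  #4 pop 3: in=[-4,4] → [-4,4] (was [-2,-1]); enqueue []
  #5 pop 4: in=[-4,4] → [-4,4] (was ⊥); enqueue []
  #6 pop 5: in=[-4,4] → [-4,4] (was [-4,-3]); enqueue [1]
  #7 pop 6: in=[-4,4] → [-4,2] (was ⊥); enqueue [3,5]
  #8 pop 7: in=[-4,-3] → [-2,-1] (was ⊥); enqueue [4,6]
  #9 pop 0: in=[-4,3] → [-4,4] (no change)
  #10 pop 1: in=[-4,4] → [-4,4] (was [-4,-3]); enqueue [0,7]
  #11 pop 3: in=[-4,4] → [-4,4] (no change)
  #12 pop 5: in=[-4,4] → [-4,4] (no change)
  #13 pop 4: in=[-4,4] → [-4,4] (no change)
  #14 pop 6: in=[-4,4] → [-4,2] (no change)
  #15 pop 0: in=[-4,4] → [-4,4] (no change)
  #16 pop 7: in=[-4,4] → [-2,4] (was [-2,-1]); enqueue [0,4,5,6]
  #17 pop 0: in=[-4,4] → [-4,4] (no change)
  #18 pop 4: in=[-4,4] → [-4,4] (no change)
  #19 pop 5: in=[-4,4] → [-4,4] (no change)
  #20 pop 6: in=[-4,4] → [-4,2] (no change)

Fixpoint:
  val[0] = [-4,4]
  val[1] = [-4,4]
  val[2] = [-3,3]
  val[3] = [-4,4]
  val[4] = [-4,4]
  val[5] = [-4,4]
  val[6] = [-4,2]
  val[7] = [-2,4]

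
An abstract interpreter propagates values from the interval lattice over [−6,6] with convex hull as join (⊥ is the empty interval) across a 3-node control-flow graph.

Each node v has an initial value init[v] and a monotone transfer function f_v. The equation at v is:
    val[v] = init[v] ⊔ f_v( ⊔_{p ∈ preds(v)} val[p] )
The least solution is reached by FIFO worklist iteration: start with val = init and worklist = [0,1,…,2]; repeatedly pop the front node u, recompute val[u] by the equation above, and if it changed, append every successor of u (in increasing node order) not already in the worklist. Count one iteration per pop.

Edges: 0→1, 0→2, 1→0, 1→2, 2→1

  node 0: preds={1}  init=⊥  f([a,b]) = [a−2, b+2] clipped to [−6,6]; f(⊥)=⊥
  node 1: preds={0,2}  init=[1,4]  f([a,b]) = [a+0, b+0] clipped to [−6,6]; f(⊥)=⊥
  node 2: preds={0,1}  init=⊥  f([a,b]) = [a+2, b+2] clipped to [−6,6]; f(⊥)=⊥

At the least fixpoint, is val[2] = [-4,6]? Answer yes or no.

yes

Trace (14 dequeues):
  [1] u=0 | in [1,4] | out [-1,6] | prev ⊥ | push {}
  [2] u=1 | in [-1,6] | out [-1,6] | prev [1,4] | push {0}
  [3] u=2 | in [-1,6] | out [1,6] | prev ⊥ | push {1}
  [4] u=0 | in [-1,6] | out [-3,6] | prev [-1,6] | push {2}
  [5] u=1 | in [-3,6] | out [-3,6] | prev [-1,6] | push {0}
  [6] u=2 | in [-3,6] | out [-1,6] | prev [1,6] | push {1}
  [7] u=0 | in [-3,6] | out [-5,6] | prev [-3,6] | push {2}
  [8] u=1 | in [-5,6] | out [-5,6] | prev [-3,6] | push {0}
  [9] u=2 | in [-5,6] | out [-3,6] | prev [-1,6] | push {1}
  [10] u=0 | in [-5,6] | out [-6,6] | prev [-5,6] | push {2}
  [11] u=1 | in [-6,6] | out [-6,6] | prev [-5,6] | push {0}
  [12] u=2 | in [-6,6] | out [-4,6] | prev [-3,6] | push {1}
  [13] u=0 | in [-6,6] | out [-6,6] | ==
  [14] u=1 | in [-6,6] | out [-6,6] | ==

Converged values:
  [0] [-6,6]
  [1] [-6,6]
  [2] [-4,6]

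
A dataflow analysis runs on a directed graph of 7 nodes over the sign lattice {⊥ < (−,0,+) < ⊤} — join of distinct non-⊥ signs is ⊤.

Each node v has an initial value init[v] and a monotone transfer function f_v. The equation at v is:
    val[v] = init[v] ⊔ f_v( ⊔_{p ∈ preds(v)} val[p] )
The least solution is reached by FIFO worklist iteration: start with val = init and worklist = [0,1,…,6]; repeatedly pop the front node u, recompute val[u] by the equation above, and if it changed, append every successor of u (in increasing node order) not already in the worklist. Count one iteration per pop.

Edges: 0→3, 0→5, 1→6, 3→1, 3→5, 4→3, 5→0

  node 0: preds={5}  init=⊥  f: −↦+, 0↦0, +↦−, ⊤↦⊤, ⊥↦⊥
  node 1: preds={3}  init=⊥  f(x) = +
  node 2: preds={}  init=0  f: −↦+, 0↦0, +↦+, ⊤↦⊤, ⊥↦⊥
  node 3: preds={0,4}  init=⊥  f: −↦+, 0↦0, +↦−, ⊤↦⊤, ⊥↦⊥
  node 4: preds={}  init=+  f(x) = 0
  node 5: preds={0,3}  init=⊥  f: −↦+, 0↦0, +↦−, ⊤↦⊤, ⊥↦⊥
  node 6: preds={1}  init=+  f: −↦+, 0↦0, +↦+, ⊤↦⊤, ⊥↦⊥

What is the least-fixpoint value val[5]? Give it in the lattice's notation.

⊤

Worklist (16 pops):
  #1 pop 0: in=⊥ → ⊥ (no change)
  #2 pop 1: in=⊥ → + (was ⊥); enqueue []
  #3 pop 2: in=⊥ → 0 (no change)
  #4 pop 3: in=+ → − (was ⊥); enqueue [1]
  #5 pop 4: in=⊥ → ⊤ (was +); enqueue [3]
  #6 pop 5: in=− → + (was ⊥); enqueue [0]
  #7 pop 6: in=+ → + (no change)
  #8 pop 1: in=− → + (no change)
  #9 pop 3: in=⊤ → ⊤ (was −); enqueue [1,5]
  #10 pop 0: in=+ → − (was ⊥); enqueue [3]
  #11 pop 1: in=⊤ → + (no change)
  #12 pop 5: in=⊤ → ⊤ (was +); enqueue [0]
  #13 pop 3: in=⊤ → ⊤ (no change)
  #14 pop 0: in=⊤ → ⊤ (was −); enqueue [3,5]
  #15 pop 3: in=⊤ → ⊤ (no change)
  #16 pop 5: in=⊤ → ⊤ (no change)

Fixpoint:
  val[0] = ⊤
  val[1] = +
  val[2] = 0
  val[3] = ⊤
  val[4] = ⊤
  val[5] = ⊤
  val[6] = +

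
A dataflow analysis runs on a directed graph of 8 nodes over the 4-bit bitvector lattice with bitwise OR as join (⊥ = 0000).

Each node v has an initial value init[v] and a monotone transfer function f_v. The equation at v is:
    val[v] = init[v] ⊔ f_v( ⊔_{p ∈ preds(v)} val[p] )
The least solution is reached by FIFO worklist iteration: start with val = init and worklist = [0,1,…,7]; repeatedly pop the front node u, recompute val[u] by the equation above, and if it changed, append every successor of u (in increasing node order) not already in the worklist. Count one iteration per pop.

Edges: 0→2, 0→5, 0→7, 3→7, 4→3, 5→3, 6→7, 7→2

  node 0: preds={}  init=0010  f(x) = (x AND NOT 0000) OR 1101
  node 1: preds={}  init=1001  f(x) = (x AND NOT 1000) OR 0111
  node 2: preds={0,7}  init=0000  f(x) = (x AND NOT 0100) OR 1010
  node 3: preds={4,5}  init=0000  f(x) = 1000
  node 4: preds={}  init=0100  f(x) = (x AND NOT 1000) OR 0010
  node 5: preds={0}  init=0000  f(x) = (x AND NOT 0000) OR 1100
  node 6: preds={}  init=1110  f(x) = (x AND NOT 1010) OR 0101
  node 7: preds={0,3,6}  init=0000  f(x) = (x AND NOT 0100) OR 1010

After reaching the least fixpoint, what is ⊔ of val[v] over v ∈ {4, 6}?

Iteration log — 10 steps:
  step 1. node 0  ⊔preds=0000  new=1111  old=0010  +wl: 
  step 2. node 1  ⊔preds=0000  new=1111  old=1001  +wl: 
  step 3. node 2  ⊔preds=1111  new=1011  old=0000  +wl: 
  step 4. node 3  ⊔preds=0100  new=1000  old=0000  +wl: 
  step 5. node 4  ⊔preds=0000  new=0110  old=0100  +wl: 3
  step 6. node 5  ⊔preds=1111  new=1111  old=0000  +wl: 
  step 7. node 6  ⊔preds=0000  new=1111  old=1110  +wl: 
  step 8. node 7  ⊔preds=1111  new=1011  old=0000  +wl: 2
  step 9. node 3  ⊔preds=1111  new=1000  stable
  step 10. node 2  ⊔preds=1111  new=1011  stable

Least fixpoint reached:
  node 0: 1111
  node 1: 1111
  node 2: 1011
  node 3: 1000
  node 4: 0110
  node 5: 1111
  node 6: 1111
  node 7: 1011

1111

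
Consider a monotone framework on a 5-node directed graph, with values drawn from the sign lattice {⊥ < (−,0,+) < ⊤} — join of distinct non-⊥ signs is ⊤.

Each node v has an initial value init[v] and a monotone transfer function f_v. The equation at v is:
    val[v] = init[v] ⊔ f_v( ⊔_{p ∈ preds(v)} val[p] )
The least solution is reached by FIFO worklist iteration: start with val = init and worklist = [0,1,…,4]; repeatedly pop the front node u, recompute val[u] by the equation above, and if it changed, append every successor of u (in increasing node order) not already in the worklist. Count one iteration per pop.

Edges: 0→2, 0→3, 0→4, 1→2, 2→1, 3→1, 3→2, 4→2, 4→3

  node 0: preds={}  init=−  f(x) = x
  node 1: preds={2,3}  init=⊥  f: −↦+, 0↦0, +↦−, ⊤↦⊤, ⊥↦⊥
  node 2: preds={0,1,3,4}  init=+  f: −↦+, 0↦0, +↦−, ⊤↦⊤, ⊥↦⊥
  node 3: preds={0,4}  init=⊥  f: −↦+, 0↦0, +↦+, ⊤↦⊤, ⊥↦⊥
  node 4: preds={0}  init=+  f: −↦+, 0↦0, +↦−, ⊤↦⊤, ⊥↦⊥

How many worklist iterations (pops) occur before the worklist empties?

Iteration log — 7 steps:
  step 1. node 0  ⊔preds=⊥  new=−  stable
  step 2. node 1  ⊔preds=+  new=−  old=⊥  +wl: 
  step 3. node 2  ⊔preds=⊤  new=⊤  old=+  +wl: 1
  step 4. node 3  ⊔preds=⊤  new=⊤  old=⊥  +wl: 2
  step 5. node 4  ⊔preds=−  new=+  stable
  step 6. node 1  ⊔preds=⊤  new=⊤  old=−  +wl: 
  step 7. node 2  ⊔preds=⊤  new=⊤  stable

Least fixpoint reached:
  node 0: −
  node 1: ⊤
  node 2: ⊤
  node 3: ⊤
  node 4: +

7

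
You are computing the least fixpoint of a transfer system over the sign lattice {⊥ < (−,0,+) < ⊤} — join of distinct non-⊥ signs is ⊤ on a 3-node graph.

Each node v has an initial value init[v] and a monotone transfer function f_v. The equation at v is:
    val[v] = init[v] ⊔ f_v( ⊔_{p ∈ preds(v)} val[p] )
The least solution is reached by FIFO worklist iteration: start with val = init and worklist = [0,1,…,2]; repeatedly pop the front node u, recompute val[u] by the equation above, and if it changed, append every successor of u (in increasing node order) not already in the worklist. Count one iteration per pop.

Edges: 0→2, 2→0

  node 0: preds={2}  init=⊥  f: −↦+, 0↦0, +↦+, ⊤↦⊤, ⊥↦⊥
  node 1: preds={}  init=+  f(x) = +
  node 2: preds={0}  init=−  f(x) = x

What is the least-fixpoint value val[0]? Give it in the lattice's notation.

Worklist (5 pops):
  #1 pop 0: in=− → + (was ⊥); enqueue []
  #2 pop 1: in=⊥ → + (no change)
  #3 pop 2: in=+ → ⊤ (was −); enqueue [0]
  #4 pop 0: in=⊤ → ⊤ (was +); enqueue [2]
  #5 pop 2: in=⊤ → ⊤ (no change)

Fixpoint:
  val[0] = ⊤
  val[1] = +
  val[2] = ⊤

⊤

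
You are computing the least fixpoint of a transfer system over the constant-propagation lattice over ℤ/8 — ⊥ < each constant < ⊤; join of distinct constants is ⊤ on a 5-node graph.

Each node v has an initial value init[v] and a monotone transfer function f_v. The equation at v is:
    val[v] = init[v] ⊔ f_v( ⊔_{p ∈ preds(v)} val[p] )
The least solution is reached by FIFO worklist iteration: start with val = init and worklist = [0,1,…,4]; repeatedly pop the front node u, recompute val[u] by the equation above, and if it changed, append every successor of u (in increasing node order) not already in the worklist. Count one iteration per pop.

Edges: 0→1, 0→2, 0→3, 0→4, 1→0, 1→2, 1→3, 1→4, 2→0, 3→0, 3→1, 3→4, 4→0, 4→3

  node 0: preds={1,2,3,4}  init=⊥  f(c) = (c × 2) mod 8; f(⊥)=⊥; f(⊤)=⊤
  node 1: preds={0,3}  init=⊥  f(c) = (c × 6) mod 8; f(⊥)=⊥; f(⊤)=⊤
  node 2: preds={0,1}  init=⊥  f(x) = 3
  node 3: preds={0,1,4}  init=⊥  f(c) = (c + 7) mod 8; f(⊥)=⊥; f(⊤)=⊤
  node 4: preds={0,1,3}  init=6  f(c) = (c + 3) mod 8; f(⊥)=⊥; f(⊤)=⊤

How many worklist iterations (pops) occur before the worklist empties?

Iteration log — 11 steps:
  step 1. node 0  ⊔preds=6  new=4  old=⊥  +wl: 
  step 2. node 1  ⊔preds=4  new=0  old=⊥  +wl: 0
  step 3. node 2  ⊔preds=⊤  new=3  old=⊥  +wl: 
  step 4. node 3  ⊔preds=⊤  new=⊤  old=⊥  +wl: 1
  step 5. node 4  ⊔preds=⊤  new=⊤  old=6  +wl: 3
  step 6. node 0  ⊔preds=⊤  new=⊤  old=4  +wl: 2,4
  step 7. node 1  ⊔preds=⊤  new=⊤  old=0  +wl: 0
  step 8. node 3  ⊔preds=⊤  new=⊤  stable
  step 9. node 2  ⊔preds=⊤  new=3  stable
  step 10. node 4  ⊔preds=⊤  new=⊤  stable
  step 11. node 0  ⊔preds=⊤  new=⊤  stable

Least fixpoint reached:
  node 0: ⊤
  node 1: ⊤
  node 2: 3
  node 3: ⊤
  node 4: ⊤

11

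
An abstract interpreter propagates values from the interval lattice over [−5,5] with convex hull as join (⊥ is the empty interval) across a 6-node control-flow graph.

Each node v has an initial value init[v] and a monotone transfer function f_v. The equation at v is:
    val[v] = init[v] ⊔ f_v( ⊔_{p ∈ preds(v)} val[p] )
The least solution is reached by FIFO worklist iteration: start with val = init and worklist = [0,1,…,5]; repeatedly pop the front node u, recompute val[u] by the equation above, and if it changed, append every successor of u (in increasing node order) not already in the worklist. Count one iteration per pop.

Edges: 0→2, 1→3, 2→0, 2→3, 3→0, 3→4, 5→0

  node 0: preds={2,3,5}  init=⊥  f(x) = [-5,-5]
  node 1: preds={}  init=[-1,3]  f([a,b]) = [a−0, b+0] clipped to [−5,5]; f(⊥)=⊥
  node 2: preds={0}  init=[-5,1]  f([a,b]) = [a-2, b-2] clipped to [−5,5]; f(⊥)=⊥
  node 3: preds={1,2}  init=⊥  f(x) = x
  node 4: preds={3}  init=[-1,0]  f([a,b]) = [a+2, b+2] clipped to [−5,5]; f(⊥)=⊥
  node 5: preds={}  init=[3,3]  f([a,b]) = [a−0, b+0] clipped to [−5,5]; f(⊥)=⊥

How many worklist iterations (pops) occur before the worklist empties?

Trace (7 dequeues):
  [1] u=0 | in [-5,3] | out [-5,-5] | prev ⊥ | push {}
  [2] u=1 | in ⊥ | out [-1,3] | ==
  [3] u=2 | in [-5,-5] | out [-5,1] | ==
  [4] u=3 | in [-5,3] | out [-5,3] | prev ⊥ | push {0}
  [5] u=4 | in [-5,3] | out [-3,5] | prev [-1,0] | push {}
  [6] u=5 | in ⊥ | out [3,3] | ==
  [7] u=0 | in [-5,3] | out [-5,-5] | ==

Converged values:
  [0] [-5,-5]
  [1] [-1,3]
  [2] [-5,1]
  [3] [-5,3]
  [4] [-3,5]
  [5] [3,3]

7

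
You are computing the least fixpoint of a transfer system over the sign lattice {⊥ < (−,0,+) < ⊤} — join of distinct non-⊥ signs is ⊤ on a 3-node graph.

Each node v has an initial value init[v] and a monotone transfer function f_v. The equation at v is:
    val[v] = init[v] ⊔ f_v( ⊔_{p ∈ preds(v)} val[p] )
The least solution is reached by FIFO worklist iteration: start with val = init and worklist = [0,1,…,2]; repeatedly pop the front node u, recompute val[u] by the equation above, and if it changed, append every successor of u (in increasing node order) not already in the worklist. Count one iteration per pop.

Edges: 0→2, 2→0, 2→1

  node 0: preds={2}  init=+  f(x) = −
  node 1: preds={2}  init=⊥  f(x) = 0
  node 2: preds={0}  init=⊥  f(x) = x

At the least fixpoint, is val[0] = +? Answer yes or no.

Worklist (5 pops):
  #1 pop 0: in=⊥ → ⊤ (was +); enqueue []
  #2 pop 1: in=⊥ → 0 (was ⊥); enqueue []
  #3 pop 2: in=⊤ → ⊤ (was ⊥); enqueue [0,1]
  #4 pop 0: in=⊤ → ⊤ (no change)
  #5 pop 1: in=⊤ → 0 (no change)

Fixpoint:
  val[0] = ⊤
  val[1] = 0
  val[2] = ⊤

no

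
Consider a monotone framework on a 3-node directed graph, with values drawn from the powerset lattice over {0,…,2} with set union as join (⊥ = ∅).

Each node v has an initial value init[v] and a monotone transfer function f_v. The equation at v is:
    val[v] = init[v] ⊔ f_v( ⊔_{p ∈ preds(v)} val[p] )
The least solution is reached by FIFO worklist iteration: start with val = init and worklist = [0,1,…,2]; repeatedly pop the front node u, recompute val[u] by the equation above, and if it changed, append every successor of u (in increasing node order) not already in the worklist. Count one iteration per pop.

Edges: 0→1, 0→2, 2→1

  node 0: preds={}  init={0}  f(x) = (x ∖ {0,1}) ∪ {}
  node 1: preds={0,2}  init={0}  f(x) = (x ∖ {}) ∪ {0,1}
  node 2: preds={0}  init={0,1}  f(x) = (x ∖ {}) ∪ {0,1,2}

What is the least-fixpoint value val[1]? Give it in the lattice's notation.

Trace (4 dequeues):
  [1] u=0 | in {} | out {0} | ==
  [2] u=1 | in {0,1} | out {0,1} | prev {0} | push {}
  [3] u=2 | in {0} | out {0,1,2} | prev {0,1} | push {1}
  [4] u=1 | in {0,1,2} | out {0,1,2} | prev {0,1} | push {}

Converged values:
  [0] {0}
  [1] {0,1,2}
  [2] {0,1,2}

{0,1,2}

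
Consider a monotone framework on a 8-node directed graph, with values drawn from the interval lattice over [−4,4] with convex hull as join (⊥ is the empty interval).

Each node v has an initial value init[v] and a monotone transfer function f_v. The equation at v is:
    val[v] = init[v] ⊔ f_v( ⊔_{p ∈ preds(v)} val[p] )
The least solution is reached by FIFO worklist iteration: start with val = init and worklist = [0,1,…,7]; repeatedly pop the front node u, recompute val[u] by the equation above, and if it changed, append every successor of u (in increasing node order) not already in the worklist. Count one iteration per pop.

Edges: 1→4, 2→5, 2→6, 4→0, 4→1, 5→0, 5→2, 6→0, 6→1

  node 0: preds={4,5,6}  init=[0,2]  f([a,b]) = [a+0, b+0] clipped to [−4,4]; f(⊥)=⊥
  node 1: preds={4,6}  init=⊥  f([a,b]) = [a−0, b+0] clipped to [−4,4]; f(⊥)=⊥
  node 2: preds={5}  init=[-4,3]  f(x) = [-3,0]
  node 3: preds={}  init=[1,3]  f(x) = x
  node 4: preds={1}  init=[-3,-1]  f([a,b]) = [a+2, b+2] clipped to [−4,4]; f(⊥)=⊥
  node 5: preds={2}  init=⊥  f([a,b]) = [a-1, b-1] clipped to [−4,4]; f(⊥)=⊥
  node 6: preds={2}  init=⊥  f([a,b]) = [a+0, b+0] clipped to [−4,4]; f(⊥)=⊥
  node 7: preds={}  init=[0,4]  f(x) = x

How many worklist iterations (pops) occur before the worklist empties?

Trace (15 dequeues):
  [1] u=0 | in [-3,-1] | out [-3,2] | prev [0,2] | push {}
  [2] u=1 | in [-3,-1] | out [-3,-1] | prev ⊥ | push {}
  [3] u=2 | in ⊥ | out [-4,3] | ==
  [4] u=3 | in ⊥ | out [1,3] | ==
  [5] u=4 | in [-3,-1] | out [-3,1] | prev [-3,-1] | push {0,1}
  [6] u=5 | in [-4,3] | out [-4,2] | prev ⊥ | push {2}
  [7] u=6 | in [-4,3] | out [-4,3] | prev ⊥ | push {}
  [8] u=7 | in ⊥ | out [0,4] | ==
  [9] u=0 | in [-4,3] | out [-4,3] | prev [-3,2] | push {}
  [10] u=1 | in [-4,3] | out [-4,3] | prev [-3,-1] | push {4}
  [11] u=2 | in [-4,2] | out [-4,3] | ==
  [12] u=4 | in [-4,3] | out [-3,4] | prev [-3,1] | push {0,1}
  [13] u=0 | in [-4,4] | out [-4,4] | prev [-4,3] | push {}
  [14] u=1 | in [-4,4] | out [-4,4] | prev [-4,3] | push {4}
  [15] u=4 | in [-4,4] | out [-3,4] | ==

Converged values:
  [0] [-4,4]
  [1] [-4,4]
  [2] [-4,3]
  [3] [1,3]
  [4] [-3,4]
  [5] [-4,2]
  [6] [-4,3]
  [7] [0,4]

15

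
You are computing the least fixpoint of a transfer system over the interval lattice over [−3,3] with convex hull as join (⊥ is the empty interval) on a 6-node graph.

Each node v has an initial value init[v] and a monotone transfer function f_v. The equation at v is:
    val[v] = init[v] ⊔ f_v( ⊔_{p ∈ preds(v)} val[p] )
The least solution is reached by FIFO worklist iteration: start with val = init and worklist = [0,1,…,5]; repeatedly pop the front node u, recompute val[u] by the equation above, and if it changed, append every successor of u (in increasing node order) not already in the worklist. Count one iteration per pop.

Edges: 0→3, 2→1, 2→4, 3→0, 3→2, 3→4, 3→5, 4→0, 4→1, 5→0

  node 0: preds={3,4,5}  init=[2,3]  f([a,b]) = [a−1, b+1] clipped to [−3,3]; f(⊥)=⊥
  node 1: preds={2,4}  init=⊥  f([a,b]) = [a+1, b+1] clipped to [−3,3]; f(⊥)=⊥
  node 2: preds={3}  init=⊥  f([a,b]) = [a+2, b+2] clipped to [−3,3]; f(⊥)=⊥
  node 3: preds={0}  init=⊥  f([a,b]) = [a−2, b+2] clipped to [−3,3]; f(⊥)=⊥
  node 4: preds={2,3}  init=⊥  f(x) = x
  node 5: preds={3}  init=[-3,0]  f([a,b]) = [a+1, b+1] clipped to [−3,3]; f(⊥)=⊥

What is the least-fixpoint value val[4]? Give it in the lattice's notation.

Worklist (10 pops):
  #1 pop 0: in=[-3,0] → [-3,3] (was [2,3]); enqueue []
  #2 pop 1: in=⊥ → ⊥ (no change)
  #3 pop 2: in=⊥ → ⊥ (no change)
  #4 pop 3: in=[-3,3] → [-3,3] (was ⊥); enqueue [0,2]
  #5 pop 4: in=[-3,3] → [-3,3] (was ⊥); enqueue [1]
  #6 pop 5: in=[-3,3] → [-3,3] (was [-3,0]); enqueue []
  #7 pop 0: in=[-3,3] → [-3,3] (no change)
  #8 pop 2: in=[-3,3] → [-1,3] (was ⊥); enqueue [4]
  #9 pop 1: in=[-3,3] → [-2,3] (was ⊥); enqueue []
  #10 pop 4: in=[-3,3] → [-3,3] (no change)

Fixpoint:
  val[0] = [-3,3]
  val[1] = [-2,3]
  val[2] = [-1,3]
  val[3] = [-3,3]
  val[4] = [-3,3]
  val[5] = [-3,3]

[-3,3]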